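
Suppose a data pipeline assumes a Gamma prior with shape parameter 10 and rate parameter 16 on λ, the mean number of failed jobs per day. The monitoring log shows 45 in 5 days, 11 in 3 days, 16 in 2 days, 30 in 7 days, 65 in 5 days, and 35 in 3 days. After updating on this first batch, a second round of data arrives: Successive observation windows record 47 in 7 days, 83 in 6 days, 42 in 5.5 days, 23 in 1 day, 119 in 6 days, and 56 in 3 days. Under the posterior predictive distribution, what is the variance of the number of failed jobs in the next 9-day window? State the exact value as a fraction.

Total count: 45 + 11 + 16 + 30 + 65 + 35 = 202.
Total exposure: 5 + 3 + 2 + 7 + 5 + 3 = 25 days.
After the first batch: Gamma(10 + 202, 16 + 25) = Gamma(212, 41).
Total count: 47 + 83 + 42 + 23 + 119 + 56 = 370.
Total exposure: 7 + 6 + 5.5 + 1 + 6 + 3 = 28.5 days.
After the second batch: Gamma(212 + 370, 41 + 28.5) = Gamma(582, 139/2).
The posterior predictive for a window of length T is Negative Binomial with variance T·α'·(β'+T)/β'² = 9·582·(157/2)/(19321/4) = 1644732/19321.

1644732/19321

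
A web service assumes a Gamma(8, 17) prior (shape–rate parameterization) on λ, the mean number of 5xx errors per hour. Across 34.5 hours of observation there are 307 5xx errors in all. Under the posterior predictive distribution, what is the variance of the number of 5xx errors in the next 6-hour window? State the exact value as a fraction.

Total count 307 over total exposure 34.5 hours.
By Gamma–Poisson conjugacy, the posterior is Gamma(α + Σx, β + Σt) = Gamma(8 + 307, 17 + 34.5) = Gamma(315, 103/2).
The posterior predictive for a window of length T is Negative Binomial with variance T·α'·(β'+T)/β'² = 6·315·(115/2)/(10609/4) = 434700/10609.

434700/10609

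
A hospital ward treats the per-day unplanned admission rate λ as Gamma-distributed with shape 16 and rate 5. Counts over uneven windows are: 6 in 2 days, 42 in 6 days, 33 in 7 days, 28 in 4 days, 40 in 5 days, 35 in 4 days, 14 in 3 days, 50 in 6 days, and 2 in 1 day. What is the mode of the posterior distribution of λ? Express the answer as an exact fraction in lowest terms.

265/43

Total count: 6 + 42 + 33 + 28 + 40 + 35 + 14 + 50 + 2 = 250.
Total exposure: 2 + 6 + 7 + 4 + 5 + 4 + 3 + 6 + 1 = 38 days.
By Gamma–Poisson conjugacy, the posterior is Gamma(α + Σx, β + Σt) = Gamma(16 + 250, 5 + 38) = Gamma(266, 43).
Posterior mode = (α'−1)/β' = 265/43.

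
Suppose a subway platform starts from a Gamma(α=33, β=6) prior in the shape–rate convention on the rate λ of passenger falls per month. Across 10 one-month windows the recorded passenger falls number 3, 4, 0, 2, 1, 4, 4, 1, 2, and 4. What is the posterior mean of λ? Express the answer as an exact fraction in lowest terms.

Total count: 3 + 4 + 0 + 2 + 1 + 4 + 4 + 1 + 2 + 4 = 25.
Total exposure: 10 months.
Posterior: α' = 33 + 25 = 58, β' = 6 + 10 = 16.
Posterior mean = α'/β' = 58/16 = 29/8.

29/8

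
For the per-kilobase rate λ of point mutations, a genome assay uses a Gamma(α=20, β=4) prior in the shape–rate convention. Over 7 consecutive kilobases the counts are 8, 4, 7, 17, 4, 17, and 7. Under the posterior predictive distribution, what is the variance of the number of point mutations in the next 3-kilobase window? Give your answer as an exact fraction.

Total count: 8 + 4 + 7 + 17 + 4 + 17 + 7 = 64.
Total exposure: 7 kilobases.
Conjugate update: add total count to the shape and total exposure to the rate, giving Gamma(84, 11).
The posterior predictive for a window of length T is Negative Binomial with variance T·α'·(β'+T)/β'² = 3·84·14/121 = 3528/121.

3528/121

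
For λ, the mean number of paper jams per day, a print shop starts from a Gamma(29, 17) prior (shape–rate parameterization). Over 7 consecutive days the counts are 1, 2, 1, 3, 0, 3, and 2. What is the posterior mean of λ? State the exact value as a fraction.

41/24

Total count: 1 + 2 + 1 + 3 + 0 + 3 + 2 = 12.
Total exposure: 7 days.
The Gamma prior is conjugate for the Poisson rate, so λ | data ~ Gamma(29+12, 17+7) = Gamma(41, 24).
Posterior mean = α'/β' = 41/24.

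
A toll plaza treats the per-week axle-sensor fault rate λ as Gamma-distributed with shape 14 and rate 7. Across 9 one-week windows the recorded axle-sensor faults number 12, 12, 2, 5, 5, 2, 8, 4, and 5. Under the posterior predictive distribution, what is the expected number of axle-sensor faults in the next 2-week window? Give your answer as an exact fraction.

69/8

Total count: 12 + 12 + 2 + 5 + 5 + 2 + 8 + 4 + 5 = 55.
Total exposure: 9 weeks.
Posterior: α' = 14 + 55 = 69, β' = 7 + 9 = 16.
Predictive mean over a 2-week window = T·E[λ|data] = 2·69/16 = 69/8.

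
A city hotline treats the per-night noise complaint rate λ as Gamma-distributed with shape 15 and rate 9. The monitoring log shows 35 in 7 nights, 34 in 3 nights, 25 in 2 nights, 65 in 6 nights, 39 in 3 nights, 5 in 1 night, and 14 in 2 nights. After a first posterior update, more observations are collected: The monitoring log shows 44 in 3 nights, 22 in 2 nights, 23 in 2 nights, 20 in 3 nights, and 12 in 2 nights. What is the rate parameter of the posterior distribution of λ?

45

Total count: 35 + 34 + 25 + 65 + 39 + 5 + 14 = 217.
Total exposure: 7 + 3 + 2 + 6 + 3 + 1 + 2 = 24 nights.
After the first batch: Gamma(15 + 217, 9 + 24) = Gamma(232, 33).
Total count: 44 + 22 + 23 + 20 + 12 = 121.
Total exposure: 3 + 2 + 2 + 3 + 2 = 12 nights.
After the second batch: Gamma(232 + 121, 33 + 12) = Gamma(353, 45).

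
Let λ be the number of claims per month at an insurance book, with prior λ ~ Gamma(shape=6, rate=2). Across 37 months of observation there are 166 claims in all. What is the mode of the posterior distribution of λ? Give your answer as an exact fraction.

Total count 166 over total exposure 37 months.
Gamma(α, β) with Poisson data over total exposure Σt gives posterior Gamma(α+Σx, β+Σt) = Gamma(172, 39).
Posterior mode = (α'−1)/β' = 171/39 = 57/13.

57/13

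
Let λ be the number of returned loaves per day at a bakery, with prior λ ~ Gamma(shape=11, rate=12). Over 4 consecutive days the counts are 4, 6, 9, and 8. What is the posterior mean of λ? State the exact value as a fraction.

Total count: 4 + 6 + 9 + 8 = 27.
Total exposure: 4 days.
The Gamma prior is conjugate for the Poisson rate, so λ | data ~ Gamma(11+27, 12+4) = Gamma(38, 16).
Posterior mean = α'/β' = 38/16 = 19/8.

19/8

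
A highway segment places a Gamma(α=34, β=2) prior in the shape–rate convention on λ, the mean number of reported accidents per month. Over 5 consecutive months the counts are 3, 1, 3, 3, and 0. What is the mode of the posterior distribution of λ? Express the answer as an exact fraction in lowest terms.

43/7

Total count: 3 + 1 + 3 + 3 + 0 = 10.
Total exposure: 5 months.
Posterior: α' = 34 + 10 = 44, β' = 2 + 5 = 7.
Posterior mode = (α'−1)/β' = 43/7.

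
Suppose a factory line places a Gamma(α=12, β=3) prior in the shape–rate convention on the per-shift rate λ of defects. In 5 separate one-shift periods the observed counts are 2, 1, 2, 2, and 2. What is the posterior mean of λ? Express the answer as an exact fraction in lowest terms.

Total count: 2 + 1 + 2 + 2 + 2 = 9.
Total exposure: 5 shifts.
By Gamma–Poisson conjugacy, the posterior is Gamma(α + Σx, β + Σt) = Gamma(12 + 9, 3 + 5) = Gamma(21, 8).
Posterior mean = α'/β' = 21/8.

21/8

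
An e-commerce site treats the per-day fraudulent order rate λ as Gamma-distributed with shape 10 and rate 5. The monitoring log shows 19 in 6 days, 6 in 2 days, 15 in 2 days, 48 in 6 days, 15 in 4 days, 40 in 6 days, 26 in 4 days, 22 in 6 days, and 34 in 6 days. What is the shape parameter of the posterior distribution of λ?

235

Total count: 19 + 6 + 15 + 48 + 15 + 40 + 26 + 22 + 34 = 225.
Total exposure: 6 + 2 + 2 + 6 + 4 + 6 + 4 + 6 + 6 = 42 days.
Gamma(α, β) with Poisson data over total exposure Σt gives posterior Gamma(α+Σx, β+Σt) = Gamma(235, 47).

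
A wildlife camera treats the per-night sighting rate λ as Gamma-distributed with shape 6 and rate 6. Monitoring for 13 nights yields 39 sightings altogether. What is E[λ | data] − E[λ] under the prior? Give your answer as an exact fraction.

26/19

Total count 39 over total exposure 13 nights.
Conjugate update: add total count to the shape and total exposure to the rate, giving Gamma(45, 19).
Posterior mean = 45/19 = 45/19; prior mean = 6/6 = 1. Difference = 45/19 − 1 = 26/19.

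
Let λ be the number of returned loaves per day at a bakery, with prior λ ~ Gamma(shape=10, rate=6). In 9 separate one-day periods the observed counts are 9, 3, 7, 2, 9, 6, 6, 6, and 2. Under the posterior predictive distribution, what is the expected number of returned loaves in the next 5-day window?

20

Total count: 9 + 3 + 7 + 2 + 9 + 6 + 6 + 6 + 2 = 50.
Total exposure: 9 days.
By Gamma–Poisson conjugacy, the posterior is Gamma(α + Σx, β + Σt) = Gamma(10 + 50, 6 + 9) = Gamma(60, 15).
Predictive mean over a 5-day window = T·E[λ|data] = 5·60/15 = 20.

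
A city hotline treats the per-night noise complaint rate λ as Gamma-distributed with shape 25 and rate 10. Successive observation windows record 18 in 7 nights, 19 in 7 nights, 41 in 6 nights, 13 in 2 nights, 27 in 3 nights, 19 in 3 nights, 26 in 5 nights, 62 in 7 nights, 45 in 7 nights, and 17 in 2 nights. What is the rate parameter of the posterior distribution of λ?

59

Total count: 18 + 19 + 41 + 13 + 27 + 19 + 26 + 62 + 45 + 17 = 287.
Total exposure: 7 + 7 + 6 + 2 + 3 + 3 + 5 + 7 + 7 + 2 = 49 nights.
Conjugate update: add total count to the shape and total exposure to the rate, giving Gamma(312, 59).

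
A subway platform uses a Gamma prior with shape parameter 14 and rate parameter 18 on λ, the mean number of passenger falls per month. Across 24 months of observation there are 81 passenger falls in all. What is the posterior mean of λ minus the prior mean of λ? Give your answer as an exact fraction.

187/126

Total count 81 over total exposure 24 months.
The Gamma prior is conjugate for the Poisson rate, so λ | data ~ Gamma(14+81, 18+24) = Gamma(95, 42).
Posterior mean = 95/42 = 95/42; prior mean = 14/18 = 7/9. Difference = 95/42 − 7/9 = 187/126.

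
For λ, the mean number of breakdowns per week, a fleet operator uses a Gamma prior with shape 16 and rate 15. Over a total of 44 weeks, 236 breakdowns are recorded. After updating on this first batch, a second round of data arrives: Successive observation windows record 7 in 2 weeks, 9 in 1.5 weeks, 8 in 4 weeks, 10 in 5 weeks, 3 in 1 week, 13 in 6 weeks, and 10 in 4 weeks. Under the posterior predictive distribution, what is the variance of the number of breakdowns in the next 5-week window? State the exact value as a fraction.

Total count 236 over total exposure 44 weeks.
After the first batch: Gamma(16 + 236, 15 + 44) = Gamma(252, 59).
Total count: 7 + 9 + 8 + 10 + 3 + 13 + 10 = 60.
Total exposure: 2 + 1.5 + 4 + 5 + 1 + 6 + 4 = 23.5 weeks.
After the second batch: Gamma(252 + 60, 59 + 23.5) = Gamma(312, 165/2).
The posterior predictive for a window of length T is Negative Binomial with variance T·α'·(β'+T)/β'² = 5·312·(175/2)/(27225/4) = 7280/363.

7280/363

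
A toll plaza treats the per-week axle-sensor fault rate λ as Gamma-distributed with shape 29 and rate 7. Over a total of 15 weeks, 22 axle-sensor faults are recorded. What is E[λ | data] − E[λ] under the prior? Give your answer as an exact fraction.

-281/154

Total count 22 over total exposure 15 weeks.
The Gamma prior is conjugate for the Poisson rate, so λ | data ~ Gamma(29+22, 7+15) = Gamma(51, 22).
Posterior mean = 51/22 = 51/22; prior mean = 29/7 = 29/7. Difference = 51/22 − 29/7 = -281/154.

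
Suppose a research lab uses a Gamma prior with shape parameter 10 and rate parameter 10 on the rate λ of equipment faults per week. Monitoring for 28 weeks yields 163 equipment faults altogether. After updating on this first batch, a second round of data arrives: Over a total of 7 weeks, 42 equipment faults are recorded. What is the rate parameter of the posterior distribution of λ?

45

Total count 163 over total exposure 28 weeks.
After the first batch: Gamma(10 + 163, 10 + 28) = Gamma(173, 38).
Total count 42 over total exposure 7 weeks.
After the second batch: Gamma(173 + 42, 38 + 7) = Gamma(215, 45).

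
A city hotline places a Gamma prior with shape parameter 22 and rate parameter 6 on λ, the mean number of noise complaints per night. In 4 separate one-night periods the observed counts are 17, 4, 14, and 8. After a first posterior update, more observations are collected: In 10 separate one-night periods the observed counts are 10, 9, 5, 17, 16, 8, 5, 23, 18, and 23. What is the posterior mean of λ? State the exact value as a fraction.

Total count: 17 + 4 + 14 + 8 = 43.
Total exposure: 4 nights.
After the first batch: Gamma(22 + 43, 6 + 4) = Gamma(65, 10).
Total count: 10 + 9 + 5 + 17 + 16 + 8 + 5 + 23 + 18 + 23 = 134.
Total exposure: 10 nights.
After the second batch: Gamma(65 + 134, 10 + 10) = Gamma(199, 20).
Posterior mean = α'/β' = 199/20.

199/20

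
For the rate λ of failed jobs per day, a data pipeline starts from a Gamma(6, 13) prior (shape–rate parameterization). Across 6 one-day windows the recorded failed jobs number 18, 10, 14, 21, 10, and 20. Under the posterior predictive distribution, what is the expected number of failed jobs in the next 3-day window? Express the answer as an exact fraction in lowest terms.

Total count: 18 + 10 + 14 + 21 + 10 + 20 = 93.
Total exposure: 6 days.
Gamma(α, β) with Poisson data over total exposure Σt gives posterior Gamma(α+Σx, β+Σt) = Gamma(99, 19).
Predictive mean over a 3-day window = T·E[λ|data] = 3·99/19 = 297/19.

297/19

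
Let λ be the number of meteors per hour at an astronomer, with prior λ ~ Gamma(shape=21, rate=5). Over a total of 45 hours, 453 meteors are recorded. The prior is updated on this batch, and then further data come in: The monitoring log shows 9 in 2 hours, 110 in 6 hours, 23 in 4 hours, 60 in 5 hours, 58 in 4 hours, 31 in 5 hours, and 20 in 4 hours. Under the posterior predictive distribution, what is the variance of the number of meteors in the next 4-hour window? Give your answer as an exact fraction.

3297/80

Total count 453 over total exposure 45 hours.
After the first batch: Gamma(21 + 453, 5 + 45) = Gamma(474, 50).
Total count: 9 + 110 + 23 + 60 + 58 + 31 + 20 = 311.
Total exposure: 2 + 6 + 4 + 5 + 4 + 5 + 4 = 30 hours.
After the second batch: Gamma(474 + 311, 50 + 30) = Gamma(785, 80).
The posterior predictive for a window of length T is Negative Binomial with variance T·α'·(β'+T)/β'² = 4·785·84/6400 = 3297/80.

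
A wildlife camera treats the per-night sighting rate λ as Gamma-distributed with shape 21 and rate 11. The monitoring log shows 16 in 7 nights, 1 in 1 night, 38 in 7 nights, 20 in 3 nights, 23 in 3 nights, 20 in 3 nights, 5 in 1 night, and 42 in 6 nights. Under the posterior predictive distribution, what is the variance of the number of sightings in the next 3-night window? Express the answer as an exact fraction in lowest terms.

1395/98

Total count: 16 + 1 + 38 + 20 + 23 + 20 + 5 + 42 = 165.
Total exposure: 7 + 1 + 7 + 3 + 3 + 3 + 1 + 6 = 31 nights.
Gamma(α, β) with Poisson data over total exposure Σt gives posterior Gamma(α+Σx, β+Σt) = Gamma(186, 42).
The posterior predictive for a window of length T is Negative Binomial with variance T·α'·(β'+T)/β'² = 3·186·45/1764 = 1395/98.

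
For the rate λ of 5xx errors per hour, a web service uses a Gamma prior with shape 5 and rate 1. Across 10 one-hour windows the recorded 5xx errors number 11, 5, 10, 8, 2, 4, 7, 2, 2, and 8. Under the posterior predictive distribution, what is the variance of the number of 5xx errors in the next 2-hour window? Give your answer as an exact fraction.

Total count: 11 + 5 + 10 + 8 + 2 + 4 + 7 + 2 + 2 + 8 = 59.
Total exposure: 10 hours.
By Gamma–Poisson conjugacy, the posterior is Gamma(α + Σx, β + Σt) = Gamma(5 + 59, 1 + 10) = Gamma(64, 11).
The posterior predictive for a window of length T is Negative Binomial with variance T·α'·(β'+T)/β'² = 2·64·13/121 = 1664/121.

1664/121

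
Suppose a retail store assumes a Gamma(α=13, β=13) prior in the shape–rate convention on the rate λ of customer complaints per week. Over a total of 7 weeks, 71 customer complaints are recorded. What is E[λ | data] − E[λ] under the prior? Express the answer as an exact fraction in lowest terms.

Total count 71 over total exposure 7 weeks.
Posterior: α' = 13 + 71 = 84, β' = 13 + 7 = 20.
Posterior mean = 84/20 = 21/5; prior mean = 13/13 = 1. Difference = 21/5 − 1 = 16/5.

16/5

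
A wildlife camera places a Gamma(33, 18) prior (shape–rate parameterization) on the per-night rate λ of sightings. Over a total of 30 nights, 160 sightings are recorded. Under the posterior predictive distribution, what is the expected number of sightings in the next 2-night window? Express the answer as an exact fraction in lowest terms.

Total count 160 over total exposure 30 nights.
By Gamma–Poisson conjugacy, the posterior is Gamma(α + Σx, β + Σt) = Gamma(33 + 160, 18 + 30) = Gamma(193, 48).
Predictive mean over a 2-night window = T·E[λ|data] = 2·193/48 = 193/24.

193/24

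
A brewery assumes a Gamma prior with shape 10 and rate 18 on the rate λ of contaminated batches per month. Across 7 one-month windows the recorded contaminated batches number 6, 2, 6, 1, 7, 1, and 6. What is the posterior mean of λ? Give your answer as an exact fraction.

Total count: 6 + 2 + 6 + 1 + 7 + 1 + 6 = 29.
Total exposure: 7 months.
By Gamma–Poisson conjugacy, the posterior is Gamma(α + Σx, β + Σt) = Gamma(10 + 29, 18 + 7) = Gamma(39, 25).
Posterior mean = α'/β' = 39/25.

39/25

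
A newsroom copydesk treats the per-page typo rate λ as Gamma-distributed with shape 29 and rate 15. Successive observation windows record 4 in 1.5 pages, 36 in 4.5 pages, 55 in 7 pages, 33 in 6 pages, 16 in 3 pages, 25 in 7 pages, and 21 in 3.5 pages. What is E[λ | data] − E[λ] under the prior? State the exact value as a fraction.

763/285

Total count: 4 + 36 + 55 + 33 + 16 + 25 + 21 = 190.
Total exposure: 1.5 + 4.5 + 7 + 6 + 3 + 7 + 3.5 = 32.5 pages.
By Gamma–Poisson conjugacy, the posterior is Gamma(α + Σx, β + Σt) = Gamma(29 + 190, 15 + 32.5) = Gamma(219, 95/2).
Posterior mean = 219/(95/2) = 438/95; prior mean = 29/15 = 29/15. Difference = 438/95 − 29/15 = 763/285.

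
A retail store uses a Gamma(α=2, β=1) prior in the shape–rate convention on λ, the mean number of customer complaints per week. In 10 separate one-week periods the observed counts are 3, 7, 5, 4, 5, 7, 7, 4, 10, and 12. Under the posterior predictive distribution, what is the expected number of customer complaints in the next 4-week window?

24

Total count: 3 + 7 + 5 + 4 + 5 + 7 + 7 + 4 + 10 + 12 = 64.
Total exposure: 10 weeks.
The Gamma prior is conjugate for the Poisson rate, so λ | data ~ Gamma(2+64, 1+10) = Gamma(66, 11).
Predictive mean over a 4-week window = T·E[λ|data] = 4·66/11 = 24.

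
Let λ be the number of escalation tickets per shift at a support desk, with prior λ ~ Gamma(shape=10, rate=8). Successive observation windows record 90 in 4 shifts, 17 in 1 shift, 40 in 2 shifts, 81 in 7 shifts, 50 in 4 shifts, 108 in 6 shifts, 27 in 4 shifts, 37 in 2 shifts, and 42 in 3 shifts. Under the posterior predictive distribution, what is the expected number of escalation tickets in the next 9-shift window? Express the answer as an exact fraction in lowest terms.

Total count: 90 + 17 + 40 + 81 + 50 + 108 + 27 + 37 + 42 = 492.
Total exposure: 4 + 1 + 2 + 7 + 4 + 6 + 4 + 2 + 3 = 33 shifts.
Posterior: α' = 10 + 492 = 502, β' = 8 + 33 = 41.
Predictive mean over a 9-shift window = T·E[λ|data] = 9·502/41 = 4518/41.

4518/41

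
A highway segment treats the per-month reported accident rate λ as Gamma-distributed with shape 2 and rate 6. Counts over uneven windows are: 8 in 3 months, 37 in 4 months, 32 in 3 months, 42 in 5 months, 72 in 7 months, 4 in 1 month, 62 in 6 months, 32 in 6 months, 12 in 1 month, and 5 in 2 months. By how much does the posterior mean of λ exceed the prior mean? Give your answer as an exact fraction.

Total count: 8 + 37 + 32 + 42 + 72 + 4 + 62 + 32 + 12 + 5 = 306.
Total exposure: 3 + 4 + 3 + 5 + 7 + 1 + 6 + 6 + 1 + 2 = 38 months.
Posterior: α' = 2 + 306 = 308, β' = 6 + 38 = 44.
Posterior mean = 308/44 = 7; prior mean = 2/6 = 1/3. Difference = 7 − 1/3 = 20/3.

20/3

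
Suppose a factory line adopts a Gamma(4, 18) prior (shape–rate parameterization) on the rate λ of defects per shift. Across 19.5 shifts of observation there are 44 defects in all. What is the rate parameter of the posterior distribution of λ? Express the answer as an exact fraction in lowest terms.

Total count 44 over total exposure 19.5 shifts.
Gamma(α, β) with Poisson data over total exposure Σt gives posterior Gamma(α+Σx, β+Σt) = Gamma(48, 75/2).

75/2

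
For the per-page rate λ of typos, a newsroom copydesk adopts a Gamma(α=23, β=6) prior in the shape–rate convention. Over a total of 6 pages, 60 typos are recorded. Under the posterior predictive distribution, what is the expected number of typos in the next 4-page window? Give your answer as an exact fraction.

Total count 60 over total exposure 6 pages.
Conjugate update: add total count to the shape and total exposure to the rate, giving Gamma(83, 12).
Predictive mean over a 4-page window = T·E[λ|data] = 4·83/12 = 83/3.

83/3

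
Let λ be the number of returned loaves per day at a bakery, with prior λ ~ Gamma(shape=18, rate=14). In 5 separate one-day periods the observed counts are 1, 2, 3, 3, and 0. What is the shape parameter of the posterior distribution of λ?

Total count: 1 + 2 + 3 + 3 + 0 = 9.
Total exposure: 5 days.
Conjugate update: add total count to the shape and total exposure to the rate, giving Gamma(27, 19).

27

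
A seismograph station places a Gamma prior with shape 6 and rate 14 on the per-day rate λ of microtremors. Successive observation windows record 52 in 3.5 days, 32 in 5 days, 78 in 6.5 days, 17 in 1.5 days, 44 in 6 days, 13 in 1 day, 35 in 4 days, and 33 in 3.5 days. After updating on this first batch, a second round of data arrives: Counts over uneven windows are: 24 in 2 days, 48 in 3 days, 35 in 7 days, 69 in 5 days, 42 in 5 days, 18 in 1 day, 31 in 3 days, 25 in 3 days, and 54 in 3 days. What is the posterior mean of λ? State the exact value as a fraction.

Total count: 52 + 32 + 78 + 17 + 44 + 13 + 35 + 33 = 304.
Total exposure: 3.5 + 5 + 6.5 + 1.5 + 6 + 1 + 4 + 3.5 = 31 days.
After the first batch: Gamma(6 + 304, 14 + 31) = Gamma(310, 45).
Total count: 24 + 48 + 35 + 69 + 42 + 18 + 31 + 25 + 54 = 346.
Total exposure: 2 + 3 + 7 + 5 + 5 + 1 + 3 + 3 + 3 = 32 days.
After the second batch: Gamma(310 + 346, 45 + 32) = Gamma(656, 77).
Posterior mean = α'/β' = 656/77.

656/77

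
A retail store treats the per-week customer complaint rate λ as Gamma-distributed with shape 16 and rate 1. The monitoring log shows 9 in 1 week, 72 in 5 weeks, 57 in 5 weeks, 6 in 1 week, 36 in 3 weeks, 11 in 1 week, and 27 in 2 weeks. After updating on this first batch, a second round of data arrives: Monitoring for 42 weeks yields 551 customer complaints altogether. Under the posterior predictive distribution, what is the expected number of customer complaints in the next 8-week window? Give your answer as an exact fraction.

Total count: 9 + 72 + 57 + 6 + 36 + 11 + 27 = 218.
Total exposure: 1 + 5 + 5 + 1 + 3 + 1 + 2 = 18 weeks.
After the first batch: Gamma(16 + 218, 1 + 18) = Gamma(234, 19).
Total count 551 over total exposure 42 weeks.
After the second batch: Gamma(234 + 551, 19 + 42) = Gamma(785, 61).
Predictive mean over an 8-week window = T·E[λ|data] = 8·785/61 = 6280/61.

6280/61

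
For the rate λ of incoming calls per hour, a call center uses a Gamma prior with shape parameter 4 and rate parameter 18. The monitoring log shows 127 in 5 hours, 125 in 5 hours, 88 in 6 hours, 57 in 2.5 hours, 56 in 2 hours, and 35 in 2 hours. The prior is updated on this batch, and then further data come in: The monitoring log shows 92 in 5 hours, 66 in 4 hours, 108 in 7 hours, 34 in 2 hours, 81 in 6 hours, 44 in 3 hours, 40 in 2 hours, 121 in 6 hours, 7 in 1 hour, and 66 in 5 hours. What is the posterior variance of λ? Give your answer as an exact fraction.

Total count: 127 + 125 + 88 + 57 + 56 + 35 = 488.
Total exposure: 5 + 5 + 6 + 2.5 + 2 + 2 = 22.5 hours.
After the first batch: Gamma(4 + 488, 18 + 22.5) = Gamma(492, 81/2).
Total count: 92 + 66 + 108 + 34 + 81 + 44 + 40 + 121 + 7 + 66 = 659.
Total exposure: 5 + 4 + 7 + 2 + 6 + 3 + 2 + 6 + 1 + 5 = 41 hours.
After the second batch: Gamma(492 + 659, 81/2 + 41) = Gamma(1151, 163/2).
Posterior variance = α'/β'² = 1151/(26569/4) = 4604/26569.

4604/26569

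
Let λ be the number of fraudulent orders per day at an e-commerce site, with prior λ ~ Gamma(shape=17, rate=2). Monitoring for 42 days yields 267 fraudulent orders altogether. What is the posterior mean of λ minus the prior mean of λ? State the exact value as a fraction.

-45/22

Total count 267 over total exposure 42 days.
By Gamma–Poisson conjugacy, the posterior is Gamma(α + Σx, β + Σt) = Gamma(17 + 267, 2 + 42) = Gamma(284, 44).
Posterior mean = 284/44 = 71/11; prior mean = 17/2 = 17/2. Difference = 71/11 − 17/2 = -45/22.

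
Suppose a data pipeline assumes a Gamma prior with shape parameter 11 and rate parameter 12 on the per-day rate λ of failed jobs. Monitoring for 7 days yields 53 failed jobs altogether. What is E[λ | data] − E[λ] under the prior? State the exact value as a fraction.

Total count 53 over total exposure 7 days.
Conjugate update: add total count to the shape and total exposure to the rate, giving Gamma(64, 19).
Posterior mean = 64/19 = 64/19; prior mean = 11/12 = 11/12. Difference = 64/19 − 11/12 = 559/228.

559/228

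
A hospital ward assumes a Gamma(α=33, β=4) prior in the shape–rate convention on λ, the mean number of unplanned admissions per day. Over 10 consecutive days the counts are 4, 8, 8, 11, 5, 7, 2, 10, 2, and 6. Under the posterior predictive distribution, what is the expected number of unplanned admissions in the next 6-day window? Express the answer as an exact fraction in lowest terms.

288/7

Total count: 4 + 8 + 8 + 11 + 5 + 7 + 2 + 10 + 2 + 6 = 63.
Total exposure: 10 days.
Conjugate update: add total count to the shape and total exposure to the rate, giving Gamma(96, 14).
Predictive mean over a 6-day window = T·E[λ|data] = 6·96/14 = 288/7.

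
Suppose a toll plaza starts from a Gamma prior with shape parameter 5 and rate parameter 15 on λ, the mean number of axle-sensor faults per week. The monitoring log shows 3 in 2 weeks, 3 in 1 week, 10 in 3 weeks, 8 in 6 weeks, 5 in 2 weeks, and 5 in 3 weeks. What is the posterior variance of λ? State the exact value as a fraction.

39/1024

Total count: 3 + 3 + 10 + 8 + 5 + 5 = 34.
Total exposure: 2 + 1 + 3 + 6 + 2 + 3 = 17 weeks.
The Gamma prior is conjugate for the Poisson rate, so λ | data ~ Gamma(5+34, 15+17) = Gamma(39, 32).
Posterior variance = α'/β'² = 39/1024.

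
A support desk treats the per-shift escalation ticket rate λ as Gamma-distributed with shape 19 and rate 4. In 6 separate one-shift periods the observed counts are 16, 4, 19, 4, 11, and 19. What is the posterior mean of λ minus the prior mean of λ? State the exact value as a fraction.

89/20

Total count: 16 + 4 + 19 + 4 + 11 + 19 = 73.
Total exposure: 6 shifts.
By Gamma–Poisson conjugacy, the posterior is Gamma(α + Σx, β + Σt) = Gamma(19 + 73, 4 + 6) = Gamma(92, 10).
Posterior mean = 92/10 = 46/5; prior mean = 19/4 = 19/4. Difference = 46/5 − 19/4 = 89/20.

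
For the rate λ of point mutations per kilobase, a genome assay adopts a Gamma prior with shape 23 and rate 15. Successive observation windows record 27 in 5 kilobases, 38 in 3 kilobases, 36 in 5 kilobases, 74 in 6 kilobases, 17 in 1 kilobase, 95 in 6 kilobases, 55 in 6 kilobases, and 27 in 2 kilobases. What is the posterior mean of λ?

Total count: 27 + 38 + 36 + 74 + 17 + 95 + 55 + 27 = 369.
Total exposure: 5 + 3 + 5 + 6 + 1 + 6 + 6 + 2 = 34 kilobases.
Gamma(α, β) with Poisson data over total exposure Σt gives posterior Gamma(α+Σx, β+Σt) = Gamma(392, 49).
Posterior mean = α'/β' = 392/49 = 8.

8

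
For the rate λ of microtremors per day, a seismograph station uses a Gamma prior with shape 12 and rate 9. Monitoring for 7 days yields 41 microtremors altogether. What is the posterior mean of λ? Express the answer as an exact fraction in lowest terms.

Total count 41 over total exposure 7 days.
Gamma(α, β) with Poisson data over total exposure Σt gives posterior Gamma(α+Σx, β+Σt) = Gamma(53, 16).
Posterior mean = α'/β' = 53/16.

53/16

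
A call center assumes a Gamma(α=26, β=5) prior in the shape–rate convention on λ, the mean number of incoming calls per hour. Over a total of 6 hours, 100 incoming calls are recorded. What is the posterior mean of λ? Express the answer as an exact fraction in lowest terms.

126/11

Total count 100 over total exposure 6 hours.
The Gamma prior is conjugate for the Poisson rate, so λ | data ~ Gamma(26+100, 5+6) = Gamma(126, 11).
Posterior mean = α'/β' = 126/11.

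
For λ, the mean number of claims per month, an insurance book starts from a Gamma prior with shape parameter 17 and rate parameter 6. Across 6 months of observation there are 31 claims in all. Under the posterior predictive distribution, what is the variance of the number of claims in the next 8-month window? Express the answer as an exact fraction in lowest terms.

160/3

Total count 31 over total exposure 6 months.
By Gamma–Poisson conjugacy, the posterior is Gamma(α + Σx, β + Σt) = Gamma(17 + 31, 6 + 6) = Gamma(48, 12).
The posterior predictive for a window of length T is Negative Binomial with variance T·α'·(β'+T)/β'² = 8·48·20/144 = 160/3.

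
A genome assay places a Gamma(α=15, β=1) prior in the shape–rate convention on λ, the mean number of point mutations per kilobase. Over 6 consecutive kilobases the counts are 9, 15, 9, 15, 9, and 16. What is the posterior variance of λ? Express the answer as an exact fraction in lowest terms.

Total count: 9 + 15 + 9 + 15 + 9 + 16 = 73.
Total exposure: 6 kilobases.
By Gamma–Poisson conjugacy, the posterior is Gamma(α + Σx, β + Σt) = Gamma(15 + 73, 1 + 6) = Gamma(88, 7).
Posterior variance = α'/β'² = 88/49.

88/49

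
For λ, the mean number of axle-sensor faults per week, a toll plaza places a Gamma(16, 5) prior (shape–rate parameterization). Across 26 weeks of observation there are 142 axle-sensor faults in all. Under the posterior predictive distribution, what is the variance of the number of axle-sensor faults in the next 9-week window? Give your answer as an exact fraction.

56880/961

Total count 142 over total exposure 26 weeks.
By Gamma–Poisson conjugacy, the posterior is Gamma(α + Σx, β + Σt) = Gamma(16 + 142, 5 + 26) = Gamma(158, 31).
The posterior predictive for a window of length T is Negative Binomial with variance T·α'·(β'+T)/β'² = 9·158·40/961 = 56880/961.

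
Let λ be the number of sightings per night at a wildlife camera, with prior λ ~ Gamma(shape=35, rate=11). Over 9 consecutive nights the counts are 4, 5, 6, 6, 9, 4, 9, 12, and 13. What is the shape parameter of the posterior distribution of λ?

Total count: 4 + 5 + 6 + 6 + 9 + 4 + 9 + 12 + 13 = 68.
Total exposure: 9 nights.
By Gamma–Poisson conjugacy, the posterior is Gamma(α + Σx, β + Σt) = Gamma(35 + 68, 11 + 9) = Gamma(103, 20).

103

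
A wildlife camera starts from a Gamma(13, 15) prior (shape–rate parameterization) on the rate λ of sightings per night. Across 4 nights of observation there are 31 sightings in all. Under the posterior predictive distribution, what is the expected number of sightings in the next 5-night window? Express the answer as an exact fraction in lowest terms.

Total count 31 over total exposure 4 nights.
By Gamma–Poisson conjugacy, the posterior is Gamma(α + Σx, β + Σt) = Gamma(13 + 31, 15 + 4) = Gamma(44, 19).
Predictive mean over a 5-night window = T·E[λ|data] = 5·44/19 = 220/19.

220/19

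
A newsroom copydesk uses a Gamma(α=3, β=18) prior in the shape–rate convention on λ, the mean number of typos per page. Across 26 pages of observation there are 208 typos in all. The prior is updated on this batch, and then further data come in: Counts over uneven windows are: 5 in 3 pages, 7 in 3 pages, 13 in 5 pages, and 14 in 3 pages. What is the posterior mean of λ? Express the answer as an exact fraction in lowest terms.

125/29

Total count 208 over total exposure 26 pages.
After the first batch: Gamma(3 + 208, 18 + 26) = Gamma(211, 44).
Total count: 5 + 7 + 13 + 14 = 39.
Total exposure: 3 + 3 + 5 + 3 = 14 pages.
After the second batch: Gamma(211 + 39, 44 + 14) = Gamma(250, 58).
Posterior mean = α'/β' = 250/58 = 125/29.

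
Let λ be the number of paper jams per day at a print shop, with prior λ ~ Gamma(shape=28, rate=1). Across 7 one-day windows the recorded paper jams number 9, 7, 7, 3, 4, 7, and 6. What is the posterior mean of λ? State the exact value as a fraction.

71/8

Total count: 9 + 7 + 7 + 3 + 4 + 7 + 6 = 43.
Total exposure: 7 days.
Conjugate update: add total count to the shape and total exposure to the rate, giving Gamma(71, 8).
Posterior mean = α'/β' = 71/8.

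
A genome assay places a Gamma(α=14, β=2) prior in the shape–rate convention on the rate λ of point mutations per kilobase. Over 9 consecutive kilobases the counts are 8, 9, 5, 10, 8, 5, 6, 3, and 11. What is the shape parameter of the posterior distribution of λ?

79

Total count: 8 + 9 + 5 + 10 + 8 + 5 + 6 + 3 + 11 = 65.
Total exposure: 9 kilobases.
By Gamma–Poisson conjugacy, the posterior is Gamma(α + Σx, β + Σt) = Gamma(14 + 65, 2 + 9) = Gamma(79, 11).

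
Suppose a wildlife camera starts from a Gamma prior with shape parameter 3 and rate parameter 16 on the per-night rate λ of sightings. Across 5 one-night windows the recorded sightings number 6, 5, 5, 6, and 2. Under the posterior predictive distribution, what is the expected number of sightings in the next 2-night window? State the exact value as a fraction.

Total count: 6 + 5 + 5 + 6 + 2 = 24.
Total exposure: 5 nights.
Posterior: α' = 3 + 24 = 27, β' = 16 + 5 = 21.
Predictive mean over a 2-night window = T·E[λ|data] = 2·27/21 = 18/7.

18/7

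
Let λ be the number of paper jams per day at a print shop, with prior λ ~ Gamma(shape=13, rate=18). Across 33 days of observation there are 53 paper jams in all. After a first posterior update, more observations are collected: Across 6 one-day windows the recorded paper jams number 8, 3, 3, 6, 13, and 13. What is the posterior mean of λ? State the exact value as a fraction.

Total count 53 over total exposure 33 days.
After the first batch: Gamma(13 + 53, 18 + 33) = Gamma(66, 51).
Total count: 8 + 3 + 3 + 6 + 13 + 13 = 46.
Total exposure: 6 days.
After the second batch: Gamma(66 + 46, 51 + 6) = Gamma(112, 57).
Posterior mean = α'/β' = 112/57.

112/57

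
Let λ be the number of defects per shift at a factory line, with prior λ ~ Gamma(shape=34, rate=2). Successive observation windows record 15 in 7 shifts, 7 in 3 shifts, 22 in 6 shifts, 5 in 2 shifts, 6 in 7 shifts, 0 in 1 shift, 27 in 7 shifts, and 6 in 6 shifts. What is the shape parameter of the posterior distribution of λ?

Total count: 15 + 7 + 22 + 5 + 6 + 0 + 27 + 6 = 88.
Total exposure: 7 + 3 + 6 + 2 + 7 + 1 + 7 + 6 = 39 shifts.
The Gamma prior is conjugate for the Poisson rate, so λ | data ~ Gamma(34+88, 2+39) = Gamma(122, 41).

122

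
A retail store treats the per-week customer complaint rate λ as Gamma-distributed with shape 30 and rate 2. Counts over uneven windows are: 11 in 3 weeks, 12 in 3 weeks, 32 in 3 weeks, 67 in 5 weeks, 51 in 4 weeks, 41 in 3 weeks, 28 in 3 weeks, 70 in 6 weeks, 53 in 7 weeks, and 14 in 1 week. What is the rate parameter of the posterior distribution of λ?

Total count: 11 + 12 + 32 + 67 + 51 + 41 + 28 + 70 + 53 + 14 = 379.
Total exposure: 3 + 3 + 3 + 5 + 4 + 3 + 3 + 6 + 7 + 1 = 38 weeks.
Posterior: α' = 30 + 379 = 409, β' = 2 + 38 = 40.

40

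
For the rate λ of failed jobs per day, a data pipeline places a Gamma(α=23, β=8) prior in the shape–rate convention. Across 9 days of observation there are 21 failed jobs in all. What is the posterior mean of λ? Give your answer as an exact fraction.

44/17

Total count 21 over total exposure 9 days.
The Gamma prior is conjugate for the Poisson rate, so λ | data ~ Gamma(23+21, 8+9) = Gamma(44, 17).
Posterior mean = α'/β' = 44/17.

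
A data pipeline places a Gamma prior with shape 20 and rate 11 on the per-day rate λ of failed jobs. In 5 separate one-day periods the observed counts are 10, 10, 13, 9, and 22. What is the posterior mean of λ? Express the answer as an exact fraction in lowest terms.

Total count: 10 + 10 + 13 + 9 + 22 = 64.
Total exposure: 5 days.
Gamma(α, β) with Poisson data over total exposure Σt gives posterior Gamma(α+Σx, β+Σt) = Gamma(84, 16).
Posterior mean = α'/β' = 84/16 = 21/4.

21/4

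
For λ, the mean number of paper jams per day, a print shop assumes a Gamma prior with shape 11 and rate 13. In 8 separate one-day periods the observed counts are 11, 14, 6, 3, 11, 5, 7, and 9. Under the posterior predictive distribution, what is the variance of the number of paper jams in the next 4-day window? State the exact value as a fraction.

1100/63

Total count: 11 + 14 + 6 + 3 + 11 + 5 + 7 + 9 = 66.
Total exposure: 8 days.
Posterior: α' = 11 + 66 = 77, β' = 13 + 8 = 21.
The posterior predictive for a window of length T is Negative Binomial with variance T·α'·(β'+T)/β'² = 4·77·25/441 = 1100/63.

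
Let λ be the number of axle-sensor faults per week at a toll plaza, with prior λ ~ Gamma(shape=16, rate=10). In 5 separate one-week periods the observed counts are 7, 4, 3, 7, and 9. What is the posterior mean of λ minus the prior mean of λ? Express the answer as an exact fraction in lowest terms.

22/15

Total count: 7 + 4 + 3 + 7 + 9 = 30.
Total exposure: 5 weeks.
The Gamma prior is conjugate for the Poisson rate, so λ | data ~ Gamma(16+30, 10+5) = Gamma(46, 15).
Posterior mean = 46/15 = 46/15; prior mean = 16/10 = 8/5. Difference = 46/15 − 8/5 = 22/15.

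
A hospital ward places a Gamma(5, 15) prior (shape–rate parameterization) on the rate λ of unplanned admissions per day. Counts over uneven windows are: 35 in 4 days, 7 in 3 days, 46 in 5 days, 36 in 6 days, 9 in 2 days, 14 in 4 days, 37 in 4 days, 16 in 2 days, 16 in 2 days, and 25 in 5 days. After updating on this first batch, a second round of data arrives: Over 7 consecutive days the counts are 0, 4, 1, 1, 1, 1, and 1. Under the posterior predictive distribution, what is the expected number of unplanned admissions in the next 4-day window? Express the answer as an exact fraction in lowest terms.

1020/59

Total count: 35 + 7 + 46 + 36 + 9 + 14 + 37 + 16 + 16 + 25 = 241.
Total exposure: 4 + 3 + 5 + 6 + 2 + 4 + 4 + 2 + 2 + 5 = 37 days.
After the first batch: Gamma(5 + 241, 15 + 37) = Gamma(246, 52).
Total count: 0 + 4 + 1 + 1 + 1 + 1 + 1 = 9.
Total exposure: 7 days.
After the second batch: Gamma(246 + 9, 52 + 7) = Gamma(255, 59).
Predictive mean over a 4-day window = T·E[λ|data] = 4·255/59 = 1020/59.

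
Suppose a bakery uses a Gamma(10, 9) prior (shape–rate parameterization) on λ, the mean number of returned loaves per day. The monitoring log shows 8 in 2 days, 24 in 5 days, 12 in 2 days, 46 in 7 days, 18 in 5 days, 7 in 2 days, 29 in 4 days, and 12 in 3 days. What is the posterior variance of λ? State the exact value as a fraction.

Total count: 8 + 24 + 12 + 46 + 18 + 7 + 29 + 12 = 156.
Total exposure: 2 + 5 + 2 + 7 + 5 + 2 + 4 + 3 = 30 days.
Conjugate update: add total count to the shape and total exposure to the rate, giving Gamma(166, 39).
Posterior variance = α'/β'² = 166/1521.

166/1521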